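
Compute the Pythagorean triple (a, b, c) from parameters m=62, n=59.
(363, 7316, 7325)

Euclid's formula: a = m² - n², b = 2mn, c = m² + n²
m = 62, n = 59
a = 62² - 59² = 3844 - 3481 = 363
b = 2 × 62 × 59 = 7316
c = 62² + 59² = 3844 + 3481 = 7325
Verification: 363² + 7316² = 131769 + 53523856 = 53655625 = 7325² ✓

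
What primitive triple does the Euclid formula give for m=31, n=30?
(61, 1860, 1861)

Euclid's formula: a = m² - n², b = 2mn, c = m² + n²
m = 31, n = 30
a = 31² - 30² = 961 - 900 = 61
b = 2 × 31 × 30 = 1860
c = 31² + 30² = 961 + 900 = 1861
Verification: 61² + 1860² = 3721 + 3459600 = 3463321 = 1861² ✓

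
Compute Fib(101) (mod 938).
761

Matrix identity: Q^n = [[F_(n+1), F_n], [F_n, F_(n-1)]] with Q = [[1,1],[1,0]].
n = 101 = 1100101₂. Square-and-multiply, entries mod 938:
Q^1 = [[1,1],[1,0]]
Q^3 = (Q^1)²·Q = [[3,2],[2,1]]
Q^6 = (Q^3)² = [[13,8],[8,5]]
Q^12 = (Q^6)² = [[233,144],[144,89]]
Q^25 = (Q^12)²·Q = [[391,923],[923,406]]
Q^50 = (Q^25)² = [[212,239],[239,911]]
Q^101 = (Q^50)²·Q = [[890,761],[761,129]]
F_101 mod 938 = Q^101[0][1] = 761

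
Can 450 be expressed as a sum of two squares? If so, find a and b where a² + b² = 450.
3² + 21² (a=3, b=21)

Factorization: 450 = 2 × 3^2 × 5^2
By Fermat: n is sum of two squares iff every prime p ≡ 3 (mod 4) appears to even power.
All primes ≡ 3 (mod 4) appear to even power.
Search a = 0, 1, 2, … for 450 - a² a perfect square: first hit at a = 3: 450 - 9 = 441 = 21².
450 = 3² + 21² = 9 + 441 ✓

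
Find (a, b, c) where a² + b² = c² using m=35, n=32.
(201, 2240, 2249)

Euclid's formula: a = m² - n², b = 2mn, c = m² + n²
m = 35, n = 32
a = 35² - 32² = 1225 - 1024 = 201
b = 2 × 35 × 32 = 2240
c = 35² + 32² = 1225 + 1024 = 2249
Verification: 201² + 2240² = 40401 + 5017600 = 5058001 = 2249² ✓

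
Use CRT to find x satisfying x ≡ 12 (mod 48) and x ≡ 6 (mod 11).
204

Using Chinese Remainder Theorem:
M = 48 × 11 = 528
M1 = 11, M2 = 48
y1 = 11^(-1) mod 48 = 35
y2 = 48^(-1) mod 11 = 3
x = (12×11×35 + 6×48×3) mod 528 = 204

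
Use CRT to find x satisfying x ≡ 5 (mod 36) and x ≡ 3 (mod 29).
293

Using Chinese Remainder Theorem:
M = 36 × 29 = 1044
M1 = 29, M2 = 36
y1 = 29^(-1) mod 36 = 5
y2 = 36^(-1) mod 29 = 25
x = (5×29×5 + 3×36×25) mod 1044 = 293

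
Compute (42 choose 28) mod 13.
9

Using Lucas' theorem:
Write n=42 and k=28 in base 13:
n in base 13: [3, 3]
k in base 13: [2, 2]
C(42,28) mod 13 = ∏ C(n_i, k_i) mod 13
Digit binomials (mod 13): C(3,2) = 3; C(3,2) = 3
Product: 3 × 3 = 9 ≡ 9 (mod 13)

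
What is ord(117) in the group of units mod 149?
148

149 is prime, so ord(117) divides φ(149) = 148.
Divisors of 148: 1, 2, 4, 37, 74, 148.
Repeated squaring: 117^1 ≡ 117, 117^2 ≡ 130, 117^4 ≡ 63, 117^8 ≡ 95, 117^16 ≡ 85, 117^32 ≡ 73, 117^64 ≡ 114, 117^128 ≡ 33 (mod 149).
Test 117^d mod 149 for each divisor d in increasing order:
117^1 ≡ 117
117^2 ≡ 130
117^4 ≡ 63
117^37 = 117^32·117^4·117^1 ≡ 44
117^74 = 117^64·117^8·117^2 ≡ 148
117^148 = 117^128·117^16·117^4 ≡ 1  ← first divisor giving 1
The order is 148.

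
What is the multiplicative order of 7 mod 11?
10

11 is prime, so ord(7) divides φ(11) = 10.
Divisors of 10: 1, 2, 5, 10.
Repeated squaring: 7^1 ≡ 7, 7^2 ≡ 5, 7^4 ≡ 3, 7^8 ≡ 9 (mod 11).
Test 7^d mod 11 for each divisor d in increasing order:
7^1 ≡ 7
7^2 ≡ 5
7^5 = 7^4·7^1 ≡ 10
7^10 = 7^8·7^2 ≡ 1  ← first divisor giving 1
The order is 10.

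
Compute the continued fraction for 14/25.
[0; 1, 1, 3, 1, 2]

Euclidean algorithm steps:
14 = 0 × 25 + 14
25 = 1 × 14 + 11
14 = 1 × 11 + 3
11 = 3 × 3 + 2
3 = 1 × 2 + 1
2 = 2 × 1 + 0
Continued fraction: [0; 1, 1, 3, 1, 2]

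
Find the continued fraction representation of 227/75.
[3; 37, 2]

Euclidean algorithm steps:
227 = 3 × 75 + 2
75 = 37 × 2 + 1
2 = 2 × 1 + 0
Continued fraction: [3; 37, 2]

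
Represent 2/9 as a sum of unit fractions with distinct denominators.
1/5 + 1/45

Greedy algorithm:
2/9: ceiling(9/2) = 5, use 1/5
1/45: ceiling(45/1) = 45, use 1/45
Result: 2/9 = 1/5 + 1/45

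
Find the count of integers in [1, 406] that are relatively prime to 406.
168

406 = 2 × 7 × 29
φ(n) = n × ∏(1 - 1/p) for each prime p dividing n
φ(406) = 406 × (1 - 1/2) × (1 - 1/7) × (1 - 1/29) = 168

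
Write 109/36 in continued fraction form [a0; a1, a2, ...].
[3; 36]

Euclidean algorithm steps:
109 = 3 × 36 + 1
36 = 36 × 1 + 0
Continued fraction: [3; 36]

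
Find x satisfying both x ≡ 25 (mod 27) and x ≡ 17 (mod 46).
1213

Using Chinese Remainder Theorem:
M = 27 × 46 = 1242
M1 = 46, M2 = 27
y1 = 46^(-1) mod 27 = 10
y2 = 27^(-1) mod 46 = 29
x = (25×46×10 + 17×27×29) mod 1242 = 1213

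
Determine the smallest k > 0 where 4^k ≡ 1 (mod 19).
9

19 is prime, so ord(4) divides φ(19) = 18.
Divisors of 18: 1, 2, 3, 6, 9, 18.
Repeated squaring: 4^1 ≡ 4, 4^2 ≡ 16, 4^4 ≡ 9, 4^8 ≡ 5, 4^16 ≡ 6 (mod 19).
Test 4^d mod 19 for each divisor d in increasing order:
4^1 ≡ 4
4^2 ≡ 16
4^3 = 4^2·4^1 ≡ 7
4^6 = 4^4·4^2 ≡ 11
4^9 = 4^8·4^1 ≡ 1  ← first divisor giving 1
The order is 9.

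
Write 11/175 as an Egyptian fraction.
1/16 + 1/2800

Greedy algorithm:
11/175: ceiling(175/11) = 16, use 1/16
1/2800: ceiling(2800/1) = 2800, use 1/2800
Result: 11/175 = 1/16 + 1/2800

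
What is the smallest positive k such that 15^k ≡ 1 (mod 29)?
28

29 is prime, so ord(15) divides φ(29) = 28.
Divisors of 28: 1, 2, 4, 7, 14, 28.
Repeated squaring: 15^1 ≡ 15, 15^2 ≡ 22, 15^4 ≡ 20, 15^8 ≡ 23, 15^16 ≡ 7 (mod 29).
Test 15^d mod 29 for each divisor d in increasing order:
15^1 ≡ 15
15^2 ≡ 22
15^4 ≡ 20
15^7 = 15^4·15^2·15^1 ≡ 17
15^14 = 15^8·15^4·15^2 ≡ 28
15^28 = 15^16·15^8·15^4 ≡ 1  ← first divisor giving 1
The order is 28.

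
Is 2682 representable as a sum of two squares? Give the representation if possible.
9² + 51² (a=9, b=51)

Factorization: 2682 = 2 × 3^2 × 149
By Fermat: n is sum of two squares iff every prime p ≡ 3 (mod 4) appears to even power.
All primes ≡ 3 (mod 4) appear to even power.
Search a = 0, 1, 2, … for 2682 - a² a perfect square: first hit at a = 9: 2682 - 81 = 2601 = 51².
2682 = 9² + 51² = 81 + 2601 ✓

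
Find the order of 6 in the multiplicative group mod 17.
16

17 is prime, so ord(6) divides φ(17) = 16.
Divisors of 16: 1, 2, 4, 8, 16.
Repeated squaring: 6^1 ≡ 6, 6^2 ≡ 2, 6^4 ≡ 4, 6^8 ≡ 16, 6^16 ≡ 1 (mod 17).
Test 6^d mod 17 for each divisor d in increasing order:
6^1 ≡ 6
6^2 ≡ 2
6^4 ≡ 4
6^8 ≡ 16
6^16 ≡ 1  ← first divisor giving 1
The order is 16.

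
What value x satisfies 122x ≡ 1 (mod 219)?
149

gcd(122, 219) = 1, so the inverse exists.
Extended Euclidean algorithm on (219, 122):
219 = 1 × 122 + 97  ⟹  97 = (1)·219 + (-1)·122
122 = 1 × 97 + 25  ⟹  25 = (-1)·219 + (2)·122
97 = 3 × 25 + 22  ⟹  22 = (4)·219 + (-7)·122
25 = 1 × 22 + 3  ⟹  3 = (-5)·219 + (9)·122
22 = 7 × 3 + 1  ⟹  1 = (39)·219 + (-70)·122
So (-70)·122 ≡ 1 (mod 219), i.e. 122^(-1) ≡ -70 ≡ 149 (mod 219).
Check: 122 × 149 = 18178 ≡ 1 (mod 219)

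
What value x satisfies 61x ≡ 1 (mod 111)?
91

gcd(61, 111) = 1, so the inverse exists.
Extended Euclidean algorithm on (111, 61):
111 = 1 × 61 + 50  ⟹  50 = (1)·111 + (-1)·61
61 = 1 × 50 + 11  ⟹  11 = (-1)·111 + (2)·61
50 = 4 × 11 + 6  ⟹  6 = (5)·111 + (-9)·61
11 = 1 × 6 + 5  ⟹  5 = (-6)·111 + (11)·61
6 = 1 × 5 + 1  ⟹  1 = (11)·111 + (-20)·61
So (-20)·61 ≡ 1 (mod 111), i.e. 61^(-1) ≡ -20 ≡ 91 (mod 111).
Check: 61 × 91 = 5551 ≡ 1 (mod 111)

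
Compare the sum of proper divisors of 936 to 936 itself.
abundant

Proper divisors of 936: sum = 1 + 2 + 3 + 4 + 6 + 8 + 9 + 12 + ... + 156 + 234 + 312 + 468 (23 divisors) = 1794
Since 1794 > 936, 936 is abundant.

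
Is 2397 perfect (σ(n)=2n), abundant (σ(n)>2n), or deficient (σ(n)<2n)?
deficient

Proper divisors of 2397: sum = 1 + 3 + 17 + 47 + 51 + 141 + 799 = 1059
Since 1059 < 2397, 2397 is deficient.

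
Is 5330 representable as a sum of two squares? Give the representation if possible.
1² + 73² (a=1, b=73)

Factorization: 5330 = 2 × 5 × 13 × 41
By Fermat: n is sum of two squares iff every prime p ≡ 3 (mod 4) appears to even power.
All primes ≡ 3 (mod 4) appear to even power.
Search a = 0, 1, 2, … for 5330 - a² a perfect square: first hit at a = 1: 5330 - 1 = 5329 = 73².
5330 = 1² + 73² = 1 + 5329 ✓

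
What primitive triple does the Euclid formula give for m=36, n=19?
(935, 1368, 1657)

Euclid's formula: a = m² - n², b = 2mn, c = m² + n²
m = 36, n = 19
a = 36² - 19² = 1296 - 361 = 935
b = 2 × 36 × 19 = 1368
c = 36² + 19² = 1296 + 361 = 1657
Verification: 935² + 1368² = 874225 + 1871424 = 2745649 = 1657² ✓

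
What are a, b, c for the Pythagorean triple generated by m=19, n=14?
(165, 532, 557)

Euclid's formula: a = m² - n², b = 2mn, c = m² + n²
m = 19, n = 14
a = 19² - 14² = 361 - 196 = 165
b = 2 × 19 × 14 = 532
c = 19² + 14² = 361 + 196 = 557
Verification: 165² + 532² = 27225 + 283024 = 310249 = 557² ✓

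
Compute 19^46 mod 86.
31

Repeated squaring. Binary of 46 = 101110.
19^1 ≡ 19 (mod 86); 19^2 ≡ 17 (mod 86); 19^4 ≡ 31 (mod 86); 19^8 ≡ 15 (mod 86); 19^16 ≡ 53 (mod 86); 19^32 ≡ 57 (mod 86)
19^46 = 19^2 × 19^4 × 19^8 × 19^32 ≡ 31 (mod 86)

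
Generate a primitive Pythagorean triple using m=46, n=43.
(267, 3956, 3965)

Euclid's formula: a = m² - n², b = 2mn, c = m² + n²
m = 46, n = 43
a = 46² - 43² = 2116 - 1849 = 267
b = 2 × 46 × 43 = 3956
c = 46² + 43² = 2116 + 1849 = 3965
Verification: 267² + 3956² = 71289 + 15649936 = 15721225 = 3965² ✓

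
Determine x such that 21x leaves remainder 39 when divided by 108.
x ≡ 7 (mod 36)

gcd(21, 108) = 3, which divides 39, so solutions exist.
Divide through by 3: 7x ≡ 13 (mod 36).
Find 7^(-1) mod 36 by the extended Euclidean algorithm:
36 = 5 × 7 + 1  ⟹  1 = (1)·36 + (-5)·7
So (-5)·7 ≡ 1 (mod 36), i.e. 7^(-1) ≡ -5 ≡ 31 (mod 36).
x ≡ 31 × 13 = 403 ≡ 7 (mod 36).
Check: 21 × 7 = 147 ≡ 39 (mod 108).
x ≡ 7 (mod 36), giving 3 solutions mod 108.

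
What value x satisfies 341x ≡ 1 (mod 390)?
191

gcd(341, 390) = 1, so the inverse exists.
Extended Euclidean algorithm on (390, 341):
390 = 1 × 341 + 49  ⟹  49 = (1)·390 + (-1)·341
341 = 6 × 49 + 47  ⟹  47 = (-6)·390 + (7)·341
49 = 1 × 47 + 2  ⟹  2 = (7)·390 + (-8)·341
47 = 23 × 2 + 1  ⟹  1 = (-167)·390 + (191)·341
So (191)·341 ≡ 1 (mod 390), i.e. 341^(-1) ≡ 191 (mod 390).
Check: 341 × 191 = 65131 ≡ 1 (mod 390)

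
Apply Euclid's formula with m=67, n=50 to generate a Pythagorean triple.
(1989, 6700, 6989)

Euclid's formula: a = m² - n², b = 2mn, c = m² + n²
m = 67, n = 50
a = 67² - 50² = 4489 - 2500 = 1989
b = 2 × 67 × 50 = 6700
c = 67² + 50² = 4489 + 2500 = 6989
Verification: 1989² + 6700² = 3956121 + 44890000 = 48846121 = 6989² ✓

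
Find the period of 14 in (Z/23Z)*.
22

23 is prime, so ord(14) divides φ(23) = 22.
Divisors of 22: 1, 2, 11, 22.
Repeated squaring: 14^1 ≡ 14, 14^2 ≡ 12, 14^4 ≡ 6, 14^8 ≡ 13, 14^16 ≡ 8 (mod 23).
Test 14^d mod 23 for each divisor d in increasing order:
14^1 ≡ 14
14^2 ≡ 12
14^11 = 14^8·14^2·14^1 ≡ 22
14^22 = 14^16·14^4·14^2 ≡ 1  ← first divisor giving 1
The order is 22.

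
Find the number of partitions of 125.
3163127352

p(n) counts ways to write n as a sum of positive integers (order ignored).
Euler's pentagonal recurrence: p(k) = p(k-1) + p(k-2) - p(k-5) - p(k-7) + p(k-12) + p(k-15) - ... (offsets j(3j∓1)/2, signs ++--, p(0)=1, p(<0)=0).
DP table for k = 0..124: p(0)=1, p(1)=1, p(2)=2, p(3)=3, p(4)=5, p(5)=7, p(6)=11, p(7)=15, p(8)=22, p(9)=30, p(10)=42, p(11)=56, p(12)=77, p(13)=101, p(14)=135, p(15)=176, p(16)=231, p(17)=297, p(18)=385, p(19)=490, p(20)=627, p(21)=792, p(22)=1002, p(23)=1255, p(24)=1575, p(25)=1958, p(26)=2436, p(27)=3010, p(28)=3718, p(29)=4565, p(30)=5604, p(31)=6842, p(32)=8349, p(33)=10143, p(34)=12310, p(35)=14883, p(36)=17977, p(37)=21637, p(38)=26015, p(39)=31185, p(40)=37338, p(41)=44583, p(42)=53174, p(43)=63261, p(44)=75175, p(45)=89134, p(46)=105558, p(47)=124754, p(48)=147273, p(49)=173525, p(50)=204226, p(51)=239943, p(52)=281589, p(53)=329931, p(54)=386155, p(55)=451276, p(56)=526823, p(57)=614154, p(58)=715220, p(59)=831820, p(60)=966467, p(61)=1121505, p(62)=1300156, p(63)=1505499, p(64)=1741630, p(65)=2012558, p(66)=2323520, p(67)=2679689, p(68)=3087735, p(69)=3554345, p(70)=4087968, p(71)=4697205, p(72)=5392783, p(73)=6185689, p(74)=7089500, p(75)=8118264, p(76)=9289091, p(77)=10619863, p(78)=12132164, p(79)=13848650, p(80)=15796476, p(81)=18004327, p(82)=20506255, p(83)=23338469, p(84)=26543660, p(85)=30167357, p(86)=34262962, p(87)=38887673, p(88)=44108109, p(89)=49995925, p(90)=56634173, p(91)=64112359, p(92)=72533807, p(93)=82010177, p(94)=92669720, p(95)=104651419, p(96)=118114304, p(97)=133230930, p(98)=150198136, p(99)=169229875, p(100)=190569292, p(101)=214481126, p(102)=241265379, p(103)=271248950, p(104)=304801365, p(105)=342325709, p(106)=384276336, p(107)=431149389, p(108)=483502844, p(109)=541946240, p(110)=607163746, p(111)=679903203, p(112)=761002156, p(113)=851376628, p(114)=952050665, p(115)=1064144451, p(116)=1188908248, p(117)=1327710076, p(118)=1482074143, p(119)=1653668665, p(120)=1844349560, p(121)=2056148051, p(122)=2291320912, p(123)=2552338241, p(124)=2841940500.
Final step: p(125) = p(124) + p(123) - p(120) - p(118) + p(113) + p(110) - p(103) - p(99) + p(90) + p(85) - p(74) - p(68) + p(55) + p(48) - p(33) - p(25) + p(8)
= 2841940500 + 2552338241 - 1844349560 - 1482074143 + 851376628 + 607163746 - 271248950 - 169229875 + 56634173 + 30167357 - 7089500 - 3087735 + 451276 + 147273 - 10143 - 1958 + 22
= 3163127352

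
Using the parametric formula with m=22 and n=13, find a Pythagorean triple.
(315, 572, 653)

Euclid's formula: a = m² - n², b = 2mn, c = m² + n²
m = 22, n = 13
a = 22² - 13² = 484 - 169 = 315
b = 2 × 22 × 13 = 572
c = 22² + 13² = 484 + 169 = 653
Verification: 315² + 572² = 99225 + 327184 = 426409 = 653² ✓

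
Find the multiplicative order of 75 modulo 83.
41

83 is prime, so ord(75) divides φ(83) = 82.
Divisors of 82: 1, 2, 41, 82.
Repeated squaring: 75^1 ≡ 75, 75^2 ≡ 64, 75^4 ≡ 29, 75^8 ≡ 11, 75^16 ≡ 38, 75^32 ≡ 33, 75^64 ≡ 10 (mod 83).
Test 75^d mod 83 for each divisor d in increasing order:
75^1 ≡ 75
75^2 ≡ 64
75^41 = 75^32·75^8·75^1 ≡ 1  ← first divisor giving 1
The order is 41.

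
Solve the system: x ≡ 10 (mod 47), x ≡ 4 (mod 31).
903

Using Chinese Remainder Theorem:
M = 47 × 31 = 1457
M1 = 31, M2 = 47
y1 = 31^(-1) mod 47 = 44
y2 = 47^(-1) mod 31 = 2
x = (10×31×44 + 4×47×2) mod 1457 = 903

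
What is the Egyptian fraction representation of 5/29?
1/6 + 1/174

Greedy algorithm:
5/29: ceiling(29/5) = 6, use 1/6
1/174: ceiling(174/1) = 174, use 1/174
Result: 5/29 = 1/6 + 1/174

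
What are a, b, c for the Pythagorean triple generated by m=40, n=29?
(759, 2320, 2441)

Euclid's formula: a = m² - n², b = 2mn, c = m² + n²
m = 40, n = 29
a = 40² - 29² = 1600 - 841 = 759
b = 2 × 40 × 29 = 2320
c = 40² + 29² = 1600 + 841 = 2441
Verification: 759² + 2320² = 576081 + 5382400 = 5958481 = 2441² ✓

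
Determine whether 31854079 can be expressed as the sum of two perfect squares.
Not possible

Factorization: 31854079 = 71^3 × 89
By Fermat: n is sum of two squares iff every prime p ≡ 3 (mod 4) appears to even power.
Prime(s) ≡ 3 (mod 4) with odd exponent: [(71, 3)]
Therefore 31854079 cannot be expressed as a² + b².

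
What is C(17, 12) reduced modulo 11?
6

Using Lucas' theorem:
Write n=17 and k=12 in base 11:
n in base 11: [1, 6]
k in base 11: [1, 1]
C(17,12) mod 11 = ∏ C(n_i, k_i) mod 11
Digit binomials (mod 11): C(1,1) = 1; C(6,1) = 6
Product: 1 × 6 = 6 ≡ 6 (mod 11)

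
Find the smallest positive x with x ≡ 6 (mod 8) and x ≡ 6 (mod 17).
6

Using Chinese Remainder Theorem:
M = 8 × 17 = 136
M1 = 17, M2 = 8
y1 = 17^(-1) mod 8 = 1
y2 = 8^(-1) mod 17 = 15
x = (6×17×1 + 6×8×15) mod 136 = 6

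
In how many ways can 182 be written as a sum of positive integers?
819876908323

p(n) counts ways to write n as a sum of positive integers (order ignored).
Euler's pentagonal recurrence: p(k) = p(k-1) + p(k-2) - p(k-5) - p(k-7) + p(k-12) + p(k-15) - ... (offsets j(3j∓1)/2, signs ++--, p(0)=1, p(<0)=0).
DP table for k = 0..181: p(0)=1, p(1)=1, p(2)=2, p(3)=3, p(4)=5, p(5)=7, p(6)=11, p(7)=15, p(8)=22, p(9)=30, p(10)=42, p(11)=56, p(12)=77, p(13)=101, p(14)=135, p(15)=176, p(16)=231, p(17)=297, p(18)=385, p(19)=490, p(20)=627, p(21)=792, p(22)=1002, p(23)=1255, p(24)=1575, p(25)=1958, p(26)=2436, p(27)=3010, p(28)=3718, p(29)=4565, p(30)=5604, p(31)=6842, p(32)=8349, p(33)=10143, p(34)=12310, p(35)=14883, p(36)=17977, p(37)=21637, p(38)=26015, p(39)=31185, p(40)=37338, p(41)=44583, p(42)=53174, p(43)=63261, p(44)=75175, p(45)=89134, p(46)=105558, p(47)=124754, p(48)=147273, p(49)=173525, p(50)=204226, p(51)=239943, p(52)=281589, p(53)=329931, p(54)=386155, p(55)=451276, p(56)=526823, p(57)=614154, p(58)=715220, p(59)=831820, p(60)=966467, p(61)=1121505, p(62)=1300156, p(63)=1505499, p(64)=1741630, p(65)=2012558, p(66)=2323520, p(67)=2679689, p(68)=3087735, p(69)=3554345, p(70)=4087968, p(71)=4697205, p(72)=5392783, p(73)=6185689, p(74)=7089500, p(75)=8118264, p(76)=9289091, p(77)=10619863, p(78)=12132164, p(79)=13848650, p(80)=15796476, p(81)=18004327, p(82)=20506255, p(83)=23338469, p(84)=26543660, p(85)=30167357, p(86)=34262962, p(87)=38887673, p(88)=44108109, p(89)=49995925, p(90)=56634173, p(91)=64112359, p(92)=72533807, p(93)=82010177, p(94)=92669720, p(95)=104651419, p(96)=118114304, p(97)=133230930, p(98)=150198136, p(99)=169229875, p(100)=190569292, p(101)=214481126, p(102)=241265379, p(103)=271248950, p(104)=304801365, p(105)=342325709, p(106)=384276336, p(107)=431149389, p(108)=483502844, p(109)=541946240, p(110)=607163746, p(111)=679903203, p(112)=761002156, p(113)=851376628, p(114)=952050665, p(115)=1064144451, p(116)=1188908248, p(117)=1327710076, p(118)=1482074143, p(119)=1653668665, p(120)=1844349560, p(121)=2056148051, p(122)=2291320912, p(123)=2552338241, p(124)=2841940500, p(125)=3163127352, p(126)=3519222692, p(127)=3913864295, p(128)=4351078600, p(129)=4835271870, p(130)=5371315400, p(131)=5964539504, p(132)=6620830889, p(133)=7346629512, p(134)=8149040695, p(135)=9035836076, p(136)=10015581680, p(137)=11097645016, p(138)=12292341831, p(139)=13610949895, p(140)=15065878135, p(141)=16670689208, p(142)=18440293320, p(143)=20390982757, p(144)=22540654445, p(145)=24908858009, p(146)=27517052599, p(147)=30388671978, p(148)=33549419497, p(149)=37027355200, p(150)=40853235313, p(151)=45060624582, p(152)=49686288421, p(153)=54770336324, p(154)=60356673280, p(155)=66493182097, p(156)=73232243759, p(157)=80630964769, p(158)=88751778802, p(159)=97662728555, p(160)=107438159466, p(161)=118159068427, p(162)=129913904637, p(163)=142798995930, p(164)=156919475295, p(165)=172389800255, p(166)=189334822579, p(167)=207890420102, p(168)=228204732751, p(169)=250438925115, p(170)=274768617130, p(171)=301384802048, p(172)=330495499613, p(173)=362326859895, p(174)=397125074750, p(175)=435157697830, p(176)=476715857290, p(177)=522115831195, p(178)=571701605655, p(179)=625846753120, p(180)=684957390936, p(181)=749474411781.
Final step: p(182) = p(181) + p(180) - p(177) - p(175) + p(170) + p(167) - p(160) - p(156) + p(147) + p(142) - p(131) - p(125) + p(112) + p(105) - p(90) - p(82) + p(65) + p(56) - p(37) - p(27) + p(6)
= 749474411781 + 684957390936 - 522115831195 - 435157697830 + 274768617130 + 207890420102 - 107438159466 - 73232243759 + 30388671978 + 18440293320 - 5964539504 - 3163127352 + 761002156 + 342325709 - 56634173 - 20506255 + 2012558 + 526823 - 21637 - 3010 + 11
= 819876908323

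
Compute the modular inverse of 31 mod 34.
11

gcd(31, 34) = 1, so the inverse exists.
Extended Euclidean algorithm on (34, 31):
34 = 1 × 31 + 3  ⟹  3 = (1)·34 + (-1)·31
31 = 10 × 3 + 1  ⟹  1 = (-10)·34 + (11)·31
So (11)·31 ≡ 1 (mod 34), i.e. 31^(-1) ≡ 11 (mod 34).
Check: 31 × 11 = 341 ≡ 1 (mod 34)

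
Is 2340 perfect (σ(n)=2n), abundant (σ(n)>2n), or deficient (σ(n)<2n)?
abundant

Proper divisors of 2340: sum = 1 + 2 + 3 + 4 + 5 + 6 + 9 + 10 + ... + 468 + 585 + 780 + 1170 (35 divisors) = 5304
Since 5304 > 2340, 2340 is abundant.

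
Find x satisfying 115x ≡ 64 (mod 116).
x ≡ 52 (mod 116)

gcd(115, 116) = 1, which divides 64, so solutions exist.
Find 115^(-1) mod 116 by the extended Euclidean algorithm:
116 = 1 × 115 + 1  ⟹  1 = (1)·116 + (-1)·115
So (-1)·115 ≡ 1 (mod 116), i.e. 115^(-1) ≡ -1 ≡ 115 (mod 116).
x ≡ 115 × 64 = 7360 ≡ 52 (mod 116).
Check: 115 × 52 = 5980 ≡ 64 (mod 116).
Unique solution: x ≡ 52 (mod 116)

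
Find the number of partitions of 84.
26543660

p(n) counts ways to write n as a sum of positive integers (order ignored).
Euler's pentagonal recurrence: p(k) = p(k-1) + p(k-2) - p(k-5) - p(k-7) + p(k-12) + p(k-15) - ... (offsets j(3j∓1)/2, signs ++--, p(0)=1, p(<0)=0).
DP table for k = 0..83: p(0)=1, p(1)=1, p(2)=2, p(3)=3, p(4)=5, p(5)=7, p(6)=11, p(7)=15, p(8)=22, p(9)=30, p(10)=42, p(11)=56, p(12)=77, p(13)=101, p(14)=135, p(15)=176, p(16)=231, p(17)=297, p(18)=385, p(19)=490, p(20)=627, p(21)=792, p(22)=1002, p(23)=1255, p(24)=1575, p(25)=1958, p(26)=2436, p(27)=3010, p(28)=3718, p(29)=4565, p(30)=5604, p(31)=6842, p(32)=8349, p(33)=10143, p(34)=12310, p(35)=14883, p(36)=17977, p(37)=21637, p(38)=26015, p(39)=31185, p(40)=37338, p(41)=44583, p(42)=53174, p(43)=63261, p(44)=75175, p(45)=89134, p(46)=105558, p(47)=124754, p(48)=147273, p(49)=173525, p(50)=204226, p(51)=239943, p(52)=281589, p(53)=329931, p(54)=386155, p(55)=451276, p(56)=526823, p(57)=614154, p(58)=715220, p(59)=831820, p(60)=966467, p(61)=1121505, p(62)=1300156, p(63)=1505499, p(64)=1741630, p(65)=2012558, p(66)=2323520, p(67)=2679689, p(68)=3087735, p(69)=3554345, p(70)=4087968, p(71)=4697205, p(72)=5392783, p(73)=6185689, p(74)=7089500, p(75)=8118264, p(76)=9289091, p(77)=10619863, p(78)=12132164, p(79)=13848650, p(80)=15796476, p(81)=18004327, p(82)=20506255, p(83)=23338469.
Final step: p(84) = p(83) + p(82) - p(79) - p(77) + p(72) + p(69) - p(62) - p(58) + p(49) + p(44) - p(33) - p(27) + p(14) + p(7)
= 23338469 + 20506255 - 13848650 - 10619863 + 5392783 + 3554345 - 1300156 - 715220 + 173525 + 75175 - 10143 - 3010 + 135 + 15
= 26543660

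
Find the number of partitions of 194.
2366022741845

p(n) counts ways to write n as a sum of positive integers (order ignored).
Euler's pentagonal recurrence: p(k) = p(k-1) + p(k-2) - p(k-5) - p(k-7) + p(k-12) + p(k-15) - ... (offsets j(3j∓1)/2, signs ++--, p(0)=1, p(<0)=0).
DP table for k = 0..193: p(0)=1, p(1)=1, p(2)=2, p(3)=3, p(4)=5, p(5)=7, p(6)=11, p(7)=15, p(8)=22, p(9)=30, p(10)=42, p(11)=56, p(12)=77, p(13)=101, p(14)=135, p(15)=176, p(16)=231, p(17)=297, p(18)=385, p(19)=490, p(20)=627, p(21)=792, p(22)=1002, p(23)=1255, p(24)=1575, p(25)=1958, p(26)=2436, p(27)=3010, p(28)=3718, p(29)=4565, p(30)=5604, p(31)=6842, p(32)=8349, p(33)=10143, p(34)=12310, p(35)=14883, p(36)=17977, p(37)=21637, p(38)=26015, p(39)=31185, p(40)=37338, p(41)=44583, p(42)=53174, p(43)=63261, p(44)=75175, p(45)=89134, p(46)=105558, p(47)=124754, p(48)=147273, p(49)=173525, p(50)=204226, p(51)=239943, p(52)=281589, p(53)=329931, p(54)=386155, p(55)=451276, p(56)=526823, p(57)=614154, p(58)=715220, p(59)=831820, p(60)=966467, p(61)=1121505, p(62)=1300156, p(63)=1505499, p(64)=1741630, p(65)=2012558, p(66)=2323520, p(67)=2679689, p(68)=3087735, p(69)=3554345, p(70)=4087968, p(71)=4697205, p(72)=5392783, p(73)=6185689, p(74)=7089500, p(75)=8118264, p(76)=9289091, p(77)=10619863, p(78)=12132164, p(79)=13848650, p(80)=15796476, p(81)=18004327, p(82)=20506255, p(83)=23338469, p(84)=26543660, p(85)=30167357, p(86)=34262962, p(87)=38887673, p(88)=44108109, p(89)=49995925, p(90)=56634173, p(91)=64112359, p(92)=72533807, p(93)=82010177, p(94)=92669720, p(95)=104651419, p(96)=118114304, p(97)=133230930, p(98)=150198136, p(99)=169229875, p(100)=190569292, p(101)=214481126, p(102)=241265379, p(103)=271248950, p(104)=304801365, p(105)=342325709, p(106)=384276336, p(107)=431149389, p(108)=483502844, p(109)=541946240, p(110)=607163746, p(111)=679903203, p(112)=761002156, p(113)=851376628, p(114)=952050665, p(115)=1064144451, p(116)=1188908248, p(117)=1327710076, p(118)=1482074143, p(119)=1653668665, p(120)=1844349560, p(121)=2056148051, p(122)=2291320912, p(123)=2552338241, p(124)=2841940500, p(125)=3163127352, p(126)=3519222692, p(127)=3913864295, p(128)=4351078600, p(129)=4835271870, p(130)=5371315400, p(131)=5964539504, p(132)=6620830889, p(133)=7346629512, p(134)=8149040695, p(135)=9035836076, p(136)=10015581680, p(137)=11097645016, p(138)=12292341831, p(139)=13610949895, p(140)=15065878135, p(141)=16670689208, p(142)=18440293320, p(143)=20390982757, p(144)=22540654445, p(145)=24908858009, p(146)=27517052599, p(147)=30388671978, p(148)=33549419497, p(149)=37027355200, p(150)=40853235313, p(151)=45060624582, p(152)=49686288421, p(153)=54770336324, p(154)=60356673280, p(155)=66493182097, p(156)=73232243759, p(157)=80630964769, p(158)=88751778802, p(159)=97662728555, p(160)=107438159466, p(161)=118159068427, p(162)=129913904637, p(163)=142798995930, p(164)=156919475295, p(165)=172389800255, p(166)=189334822579, p(167)=207890420102, p(168)=228204732751, p(169)=250438925115, p(170)=274768617130, p(171)=301384802048, p(172)=330495499613, p(173)=362326859895, p(174)=397125074750, p(175)=435157697830, p(176)=476715857290, p(177)=522115831195, p(178)=571701605655, p(179)=625846753120, p(180)=684957390936, p(181)=749474411781, p(182)=819876908323, p(183)=896684817527, p(184)=980462880430, p(185)=1071823774337, p(186)=1171432692373, p(187)=1280011042268, p(188)=1398341745571, p(189)=1527273599625, p(190)=1667727404093, p(191)=1820701100652, p(192)=1987276856363, p(193)=2168627105469.
Final step: p(194) = p(193) + p(192) - p(189) - p(187) + p(182) + p(179) - p(172) - p(168) + p(159) + p(154) - p(143) - p(137) + p(124) + p(117) - p(102) - p(94) + p(77) + p(68) - p(49) - p(39) + p(18) + p(7)
= 2168627105469 + 1987276856363 - 1527273599625 - 1280011042268 + 819876908323 + 625846753120 - 330495499613 - 228204732751 + 97662728555 + 60356673280 - 20390982757 - 11097645016 + 2841940500 + 1327710076 - 241265379 - 92669720 + 10619863 + 3087735 - 173525 - 31185 + 385 + 15
= 2366022741845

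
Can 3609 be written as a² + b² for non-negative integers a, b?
3² + 60² (a=3, b=60)

Factorization: 3609 = 3^2 × 401
By Fermat: n is sum of two squares iff every prime p ≡ 3 (mod 4) appears to even power.
All primes ≡ 3 (mod 4) appear to even power.
Search a = 0, 1, 2, … for 3609 - a² a perfect square: first hit at a = 3: 3609 - 9 = 3600 = 60².
3609 = 3² + 60² = 9 + 3600 ✓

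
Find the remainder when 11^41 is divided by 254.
71

Repeated squaring. Binary of 41 = 101001.
11^1 ≡ 11 (mod 254); 11^2 ≡ 121 (mod 254); 11^4 ≡ 163 (mod 254); 11^8 ≡ 153 (mod 254); 11^16 ≡ 41 (mod 254); 11^32 ≡ 157 (mod 254)
11^41 = 11^1 × 11^8 × 11^32 ≡ 71 (mod 254)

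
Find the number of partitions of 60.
966467

p(n) counts ways to write n as a sum of positive integers (order ignored).
Euler's pentagonal recurrence: p(k) = p(k-1) + p(k-2) - p(k-5) - p(k-7) + p(k-12) + p(k-15) - ... (offsets j(3j∓1)/2, signs ++--, p(0)=1, p(<0)=0).
DP table for k = 0..59: p(0)=1, p(1)=1, p(2)=2, p(3)=3, p(4)=5, p(5)=7, p(6)=11, p(7)=15, p(8)=22, p(9)=30, p(10)=42, p(11)=56, p(12)=77, p(13)=101, p(14)=135, p(15)=176, p(16)=231, p(17)=297, p(18)=385, p(19)=490, p(20)=627, p(21)=792, p(22)=1002, p(23)=1255, p(24)=1575, p(25)=1958, p(26)=2436, p(27)=3010, p(28)=3718, p(29)=4565, p(30)=5604, p(31)=6842, p(32)=8349, p(33)=10143, p(34)=12310, p(35)=14883, p(36)=17977, p(37)=21637, p(38)=26015, p(39)=31185, p(40)=37338, p(41)=44583, p(42)=53174, p(43)=63261, p(44)=75175, p(45)=89134, p(46)=105558, p(47)=124754, p(48)=147273, p(49)=173525, p(50)=204226, p(51)=239943, p(52)=281589, p(53)=329931, p(54)=386155, p(55)=451276, p(56)=526823, p(57)=614154, p(58)=715220, p(59)=831820.
Final step: p(60) = p(59) + p(58) - p(55) - p(53) + p(48) + p(45) - p(38) - p(34) + p(25) + p(20) - p(9) - p(3)
= 831820 + 715220 - 451276 - 329931 + 147273 + 89134 - 26015 - 12310 + 1958 + 627 - 30 - 3
= 966467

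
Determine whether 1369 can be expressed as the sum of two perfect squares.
0² + 37² (a=0, b=37)

Factorization: 1369 = 37^2
By Fermat: n is sum of two squares iff every prime p ≡ 3 (mod 4) appears to even power.
All primes ≡ 3 (mod 4) appear to even power.
Search a = 0, 1, 2, … for 1369 - a² a perfect square: first hit at a = 0: 1369 - 0 = 1369 = 37².
1369 = 0² + 37² = 0 + 1369 ✓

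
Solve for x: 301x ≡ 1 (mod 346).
123

gcd(301, 346) = 1, so the inverse exists.
Extended Euclidean algorithm on (346, 301):
346 = 1 × 301 + 45  ⟹  45 = (1)·346 + (-1)·301
301 = 6 × 45 + 31  ⟹  31 = (-6)·346 + (7)·301
45 = 1 × 31 + 14  ⟹  14 = (7)·346 + (-8)·301
31 = 2 × 14 + 3  ⟹  3 = (-20)·346 + (23)·301
14 = 4 × 3 + 2  ⟹  2 = (87)·346 + (-100)·301
3 = 1 × 2 + 1  ⟹  1 = (-107)·346 + (123)·301
So (123)·301 ≡ 1 (mod 346), i.e. 301^(-1) ≡ 123 (mod 346).
Check: 301 × 123 = 37023 ≡ 1 (mod 346)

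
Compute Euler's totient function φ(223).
222

223 = 223
φ(n) = n × ∏(1 - 1/p) for each prime p dividing n
φ(223) = 223 × (1 - 1/223) = 222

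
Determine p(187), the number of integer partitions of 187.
1280011042268

p(n) counts ways to write n as a sum of positive integers (order ignored).
Euler's pentagonal recurrence: p(k) = p(k-1) + p(k-2) - p(k-5) - p(k-7) + p(k-12) + p(k-15) - ... (offsets j(3j∓1)/2, signs ++--, p(0)=1, p(<0)=0).
DP table for k = 0..186: p(0)=1, p(1)=1, p(2)=2, p(3)=3, p(4)=5, p(5)=7, p(6)=11, p(7)=15, p(8)=22, p(9)=30, p(10)=42, p(11)=56, p(12)=77, p(13)=101, p(14)=135, p(15)=176, p(16)=231, p(17)=297, p(18)=385, p(19)=490, p(20)=627, p(21)=792, p(22)=1002, p(23)=1255, p(24)=1575, p(25)=1958, p(26)=2436, p(27)=3010, p(28)=3718, p(29)=4565, p(30)=5604, p(31)=6842, p(32)=8349, p(33)=10143, p(34)=12310, p(35)=14883, p(36)=17977, p(37)=21637, p(38)=26015, p(39)=31185, p(40)=37338, p(41)=44583, p(42)=53174, p(43)=63261, p(44)=75175, p(45)=89134, p(46)=105558, p(47)=124754, p(48)=147273, p(49)=173525, p(50)=204226, p(51)=239943, p(52)=281589, p(53)=329931, p(54)=386155, p(55)=451276, p(56)=526823, p(57)=614154, p(58)=715220, p(59)=831820, p(60)=966467, p(61)=1121505, p(62)=1300156, p(63)=1505499, p(64)=1741630, p(65)=2012558, p(66)=2323520, p(67)=2679689, p(68)=3087735, p(69)=3554345, p(70)=4087968, p(71)=4697205, p(72)=5392783, p(73)=6185689, p(74)=7089500, p(75)=8118264, p(76)=9289091, p(77)=10619863, p(78)=12132164, p(79)=13848650, p(80)=15796476, p(81)=18004327, p(82)=20506255, p(83)=23338469, p(84)=26543660, p(85)=30167357, p(86)=34262962, p(87)=38887673, p(88)=44108109, p(89)=49995925, p(90)=56634173, p(91)=64112359, p(92)=72533807, p(93)=82010177, p(94)=92669720, p(95)=104651419, p(96)=118114304, p(97)=133230930, p(98)=150198136, p(99)=169229875, p(100)=190569292, p(101)=214481126, p(102)=241265379, p(103)=271248950, p(104)=304801365, p(105)=342325709, p(106)=384276336, p(107)=431149389, p(108)=483502844, p(109)=541946240, p(110)=607163746, p(111)=679903203, p(112)=761002156, p(113)=851376628, p(114)=952050665, p(115)=1064144451, p(116)=1188908248, p(117)=1327710076, p(118)=1482074143, p(119)=1653668665, p(120)=1844349560, p(121)=2056148051, p(122)=2291320912, p(123)=2552338241, p(124)=2841940500, p(125)=3163127352, p(126)=3519222692, p(127)=3913864295, p(128)=4351078600, p(129)=4835271870, p(130)=5371315400, p(131)=5964539504, p(132)=6620830889, p(133)=7346629512, p(134)=8149040695, p(135)=9035836076, p(136)=10015581680, p(137)=11097645016, p(138)=12292341831, p(139)=13610949895, p(140)=15065878135, p(141)=16670689208, p(142)=18440293320, p(143)=20390982757, p(144)=22540654445, p(145)=24908858009, p(146)=27517052599, p(147)=30388671978, p(148)=33549419497, p(149)=37027355200, p(150)=40853235313, p(151)=45060624582, p(152)=49686288421, p(153)=54770336324, p(154)=60356673280, p(155)=66493182097, p(156)=73232243759, p(157)=80630964769, p(158)=88751778802, p(159)=97662728555, p(160)=107438159466, p(161)=118159068427, p(162)=129913904637, p(163)=142798995930, p(164)=156919475295, p(165)=172389800255, p(166)=189334822579, p(167)=207890420102, p(168)=228204732751, p(169)=250438925115, p(170)=274768617130, p(171)=301384802048, p(172)=330495499613, p(173)=362326859895, p(174)=397125074750, p(175)=435157697830, p(176)=476715857290, p(177)=522115831195, p(178)=571701605655, p(179)=625846753120, p(180)=684957390936, p(181)=749474411781, p(182)=819876908323, p(183)=896684817527, p(184)=980462880430, p(185)=1071823774337, p(186)=1171432692373.
Final step: p(187) = p(186) + p(185) - p(182) - p(180) + p(175) + p(172) - p(165) - p(161) + p(152) + p(147) - p(136) - p(130) + p(117) + p(110) - p(95) - p(87) + p(70) + p(61) - p(42) - p(32) + p(11) + p(0)
= 1171432692373 + 1071823774337 - 819876908323 - 684957390936 + 435157697830 + 330495499613 - 172389800255 - 118159068427 + 49686288421 + 30388671978 - 10015581680 - 5371315400 + 1327710076 + 607163746 - 104651419 - 38887673 + 4087968 + 1121505 - 53174 - 8349 + 56 + 1
= 1280011042268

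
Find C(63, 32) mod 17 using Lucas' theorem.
0

Using Lucas' theorem:
Write n=63 and k=32 in base 17:
n in base 17: [3, 12]
k in base 17: [1, 15]
C(63,32) mod 17 = ∏ C(n_i, k_i) mod 17
Digit binomials (mod 17): C(3,1) = 3; C(12,15) = 0 (k_i > n_i)
Product: 3 × 0 = 0 ≡ 0 (mod 17)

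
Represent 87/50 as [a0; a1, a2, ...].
[1; 1, 2, 1, 5, 2]

Euclidean algorithm steps:
87 = 1 × 50 + 37
50 = 1 × 37 + 13
37 = 2 × 13 + 11
13 = 1 × 11 + 2
11 = 5 × 2 + 1
2 = 2 × 1 + 0
Continued fraction: [1; 1, 2, 1, 5, 2]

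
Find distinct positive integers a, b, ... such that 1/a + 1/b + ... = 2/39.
1/20 + 1/780

Greedy algorithm:
2/39: ceiling(39/2) = 20, use 1/20
1/780: ceiling(780/1) = 780, use 1/780
Result: 2/39 = 1/20 + 1/780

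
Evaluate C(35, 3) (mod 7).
0

Using Lucas' theorem:
Write n=35 and k=3 in base 7:
n in base 7: [5, 0]
k in base 7: [0, 3]
C(35,3) mod 7 = ∏ C(n_i, k_i) mod 7
Digit binomials (mod 7): C(5,0) = 1; C(0,3) = 0 (k_i > n_i)
Product: 1 × 0 = 0 ≡ 0 (mod 7)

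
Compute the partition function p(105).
342325709

p(n) counts ways to write n as a sum of positive integers (order ignored).
Euler's pentagonal recurrence: p(k) = p(k-1) + p(k-2) - p(k-5) - p(k-7) + p(k-12) + p(k-15) - ... (offsets j(3j∓1)/2, signs ++--, p(0)=1, p(<0)=0).
DP table for k = 0..104: p(0)=1, p(1)=1, p(2)=2, p(3)=3, p(4)=5, p(5)=7, p(6)=11, p(7)=15, p(8)=22, p(9)=30, p(10)=42, p(11)=56, p(12)=77, p(13)=101, p(14)=135, p(15)=176, p(16)=231, p(17)=297, p(18)=385, p(19)=490, p(20)=627, p(21)=792, p(22)=1002, p(23)=1255, p(24)=1575, p(25)=1958, p(26)=2436, p(27)=3010, p(28)=3718, p(29)=4565, p(30)=5604, p(31)=6842, p(32)=8349, p(33)=10143, p(34)=12310, p(35)=14883, p(36)=17977, p(37)=21637, p(38)=26015, p(39)=31185, p(40)=37338, p(41)=44583, p(42)=53174, p(43)=63261, p(44)=75175, p(45)=89134, p(46)=105558, p(47)=124754, p(48)=147273, p(49)=173525, p(50)=204226, p(51)=239943, p(52)=281589, p(53)=329931, p(54)=386155, p(55)=451276, p(56)=526823, p(57)=614154, p(58)=715220, p(59)=831820, p(60)=966467, p(61)=1121505, p(62)=1300156, p(63)=1505499, p(64)=1741630, p(65)=2012558, p(66)=2323520, p(67)=2679689, p(68)=3087735, p(69)=3554345, p(70)=4087968, p(71)=4697205, p(72)=5392783, p(73)=6185689, p(74)=7089500, p(75)=8118264, p(76)=9289091, p(77)=10619863, p(78)=12132164, p(79)=13848650, p(80)=15796476, p(81)=18004327, p(82)=20506255, p(83)=23338469, p(84)=26543660, p(85)=30167357, p(86)=34262962, p(87)=38887673, p(88)=44108109, p(89)=49995925, p(90)=56634173, p(91)=64112359, p(92)=72533807, p(93)=82010177, p(94)=92669720, p(95)=104651419, p(96)=118114304, p(97)=133230930, p(98)=150198136, p(99)=169229875, p(100)=190569292, p(101)=214481126, p(102)=241265379, p(103)=271248950, p(104)=304801365.
Final step: p(105) = p(104) + p(103) - p(100) - p(98) + p(93) + p(90) - p(83) - p(79) + p(70) + p(65) - p(54) - p(48) + p(35) + p(28) - p(13) - p(5)
= 304801365 + 271248950 - 190569292 - 150198136 + 82010177 + 56634173 - 23338469 - 13848650 + 4087968 + 2012558 - 386155 - 147273 + 14883 + 3718 - 101 - 7
= 342325709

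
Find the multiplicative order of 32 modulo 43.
14

43 is prime, so ord(32) divides φ(43) = 42.
Divisors of 42: 1, 2, 3, 6, 7, 14, 21, 42.
Repeated squaring: 32^1 ≡ 32, 32^2 ≡ 35, 32^4 ≡ 21, 32^8 ≡ 11, 32^16 ≡ 35, 32^32 ≡ 21 (mod 43).
Test 32^d mod 43 for each divisor d in increasing order:
32^1 ≡ 32
32^2 ≡ 35
32^3 = 32^2·32^1 ≡ 2
32^6 = 32^4·32^2 ≡ 4
32^7 = 32^4·32^2·32^1 ≡ 42
32^14 = 32^8·32^4·32^2 ≡ 1  ← first divisor giving 1
The order is 14.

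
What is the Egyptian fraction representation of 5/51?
1/11 + 1/141 + 1/26367

Greedy algorithm:
5/51: ceiling(51/5) = 11, use 1/11
4/561: ceiling(561/4) = 141, use 1/141
1/26367: ceiling(26367/1) = 26367, use 1/26367
Result: 5/51 = 1/11 + 1/141 + 1/26367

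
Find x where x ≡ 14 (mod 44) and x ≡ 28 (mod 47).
498

Using Chinese Remainder Theorem:
M = 44 × 47 = 2068
M1 = 47, M2 = 44
y1 = 47^(-1) mod 44 = 15
y2 = 44^(-1) mod 47 = 31
x = (14×47×15 + 28×44×31) mod 2068 = 498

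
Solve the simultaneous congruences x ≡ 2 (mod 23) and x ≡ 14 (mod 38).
508

Using Chinese Remainder Theorem:
M = 23 × 38 = 874
M1 = 38, M2 = 23
y1 = 38^(-1) mod 23 = 20
y2 = 23^(-1) mod 38 = 5
x = (2×38×20 + 14×23×5) mod 874 = 508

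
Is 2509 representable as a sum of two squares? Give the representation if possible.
3² + 50² (a=3, b=50)

Factorization: 2509 = 13 × 193
By Fermat: n is sum of two squares iff every prime p ≡ 3 (mod 4) appears to even power.
All primes ≡ 3 (mod 4) appear to even power.
Search a = 0, 1, 2, … for 2509 - a² a perfect square: first hit at a = 3: 2509 - 9 = 2500 = 50².
2509 = 3² + 50² = 9 + 2500 ✓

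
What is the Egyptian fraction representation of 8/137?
1/18 + 1/353 + 1/174100 + 1/75776850900

Greedy algorithm:
8/137: ceiling(137/8) = 18, use 1/18
7/2466: ceiling(2466/7) = 353, use 1/353
5/870498: ceiling(870498/5) = 174100, use 1/174100
1/75776850900: ceiling(75776850900/1) = 75776850900, use 1/75776850900
Result: 8/137 = 1/18 + 1/353 + 1/174100 + 1/75776850900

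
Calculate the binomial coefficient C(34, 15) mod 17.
0

Using Lucas' theorem:
Write n=34 and k=15 in base 17:
n in base 17: [2, 0]
k in base 17: [0, 15]
C(34,15) mod 17 = ∏ C(n_i, k_i) mod 17
Digit binomials (mod 17): C(2,0) = 1; C(0,15) = 0 (k_i > n_i)
Product: 1 × 0 = 0 ≡ 0 (mod 17)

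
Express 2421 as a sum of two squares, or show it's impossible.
30² + 39² (a=30, b=39)

Factorization: 2421 = 3^2 × 269
By Fermat: n is sum of two squares iff every prime p ≡ 3 (mod 4) appears to even power.
All primes ≡ 3 (mod 4) appear to even power.
Search a = 0, 1, 2, … for 2421 - a² a perfect square: first hit at a = 30: 2421 - 900 = 1521 = 39².
2421 = 30² + 39² = 900 + 1521 ✓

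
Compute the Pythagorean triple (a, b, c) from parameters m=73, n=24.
(4753, 3504, 5905)

Euclid's formula: a = m² - n², b = 2mn, c = m² + n²
m = 73, n = 24
a = 73² - 24² = 5329 - 576 = 4753
b = 2 × 73 × 24 = 3504
c = 73² + 24² = 5329 + 576 = 5905
Verification: 4753² + 3504² = 22591009 + 12278016 = 34869025 = 5905² ✓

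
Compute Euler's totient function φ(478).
238

478 = 2 × 239
φ(n) = n × ∏(1 - 1/p) for each prime p dividing n
φ(478) = 478 × (1 - 1/2) × (1 - 1/239) = 238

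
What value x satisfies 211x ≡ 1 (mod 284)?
35

gcd(211, 284) = 1, so the inverse exists.
Extended Euclidean algorithm on (284, 211):
284 = 1 × 211 + 73  ⟹  73 = (1)·284 + (-1)·211
211 = 2 × 73 + 65  ⟹  65 = (-2)·284 + (3)·211
73 = 1 × 65 + 8  ⟹  8 = (3)·284 + (-4)·211
65 = 8 × 8 + 1  ⟹  1 = (-26)·284 + (35)·211
So (35)·211 ≡ 1 (mod 284), i.e. 211^(-1) ≡ 35 (mod 284).
Check: 211 × 35 = 7385 ≡ 1 (mod 284)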